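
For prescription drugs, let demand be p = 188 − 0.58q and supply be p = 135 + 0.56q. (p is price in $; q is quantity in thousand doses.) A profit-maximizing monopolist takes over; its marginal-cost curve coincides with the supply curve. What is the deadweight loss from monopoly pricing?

Competitive equilibrium: 188 − 0.58q = 135 + 0.56q → q* = 46.4912, p* = 161.0351.
Marginal revenue: MR = 188 − 1.16q. Set MR = MC: 188 − 1.16q = 135 + 0.56q → q_m = 30.814.
Price p_m = 188 − 0.58·30.814 = 170.1279; MC(q_m) = 135 + 0.56·30.814 = 152.2558.
Competitive q* = 46.4912, so Δq = 15.6772; wedge = 170.1279 − 152.2558 = 17.8721.
Deadweight loss = ½ × 15.6772 × 17.8721 = $140.09 thousand.

$140.09 thousand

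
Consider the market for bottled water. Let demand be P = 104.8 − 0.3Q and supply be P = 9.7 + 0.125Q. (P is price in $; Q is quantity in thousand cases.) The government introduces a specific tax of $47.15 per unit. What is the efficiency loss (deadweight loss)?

$2615.44 thousand

Competitive equilibrium: 104.8 − 0.3Q = 9.7 + 0.125Q → Q* = 223.7647, P* = 37.6706.
With the tax, the buyer price exceeds the seller price by 47.15: (104.8 − 0.3Q) − (9.7 + 0.125Q) = 47.15 → Q' = 112.8235.
ΔQ = 223.7647 − 112.8235 = 110.9412; the wedge equals the tax, 47.15.
DWL = ½ × 110.9412 × 47.15 = $2615.44 thousand.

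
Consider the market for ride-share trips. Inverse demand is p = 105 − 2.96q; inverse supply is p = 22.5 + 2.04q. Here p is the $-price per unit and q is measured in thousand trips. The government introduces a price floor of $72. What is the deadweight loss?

Competitive equilibrium: 105 − 2.96q = 22.5 + 2.04q → q* = 16.5, p* = 56.16.
At the floor p = 72, quantity demanded = (105 − 72)/2.96 = 11.1486.
Sellers' marginal cost at q' = 11.1486: 22.5 + 2.04·11.1486 = 45.2431.
Δq = 16.5 − 11.1486 = 5.3514; wedge = 72 − 45.2431 = 26.7569.
The triangle = ½ × 5.3514 × 26.7569 = $71.59 thousand.

$71.59 thousand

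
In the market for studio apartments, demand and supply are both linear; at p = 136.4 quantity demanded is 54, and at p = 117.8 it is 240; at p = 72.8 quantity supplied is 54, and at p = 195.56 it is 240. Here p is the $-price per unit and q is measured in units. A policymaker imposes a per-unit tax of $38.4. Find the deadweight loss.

Demand slope = (117.8 − 136.4)/(240 − 54) = −0.1, so p = 141.8 − 0.1q.
Supply slope = (195.56 − 72.8)/(240 − 54) = 0.66, so p = 37.16 + 0.66q.
Competitive equilibrium: 141.8 − 0.1q = 37.16 + 0.66q → q* = 137.68421, p* = 128.03158.
With the tax, the buyer price exceeds the seller price by 38.4: (141.8 − 0.1q) − (37.16 + 0.66q) = 38.4 → q' = 87.15789.
Δq = 137.68421 − 87.15789 = 50.52632; the wedge equals the tax, 38.4.
The triangle = ½ × 50.52632 × 38.4 = $970.11.

$970.11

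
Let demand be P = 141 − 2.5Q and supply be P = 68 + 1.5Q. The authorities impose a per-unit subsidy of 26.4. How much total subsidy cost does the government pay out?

656.04

Competitive equilibrium: 141 − 2.5Q = 68 + 1.5Q → Q* = 18.25, P* = 95.375.
The subsidy lowers effective supply by 26.4: P = 41.6 + 1.5Q.
New quantity: 141 − 2.5Q = 41.6 + 1.5Q → Q' = 24.85.
Total subsidy cost = 26.4 × 24.85 = 656.04.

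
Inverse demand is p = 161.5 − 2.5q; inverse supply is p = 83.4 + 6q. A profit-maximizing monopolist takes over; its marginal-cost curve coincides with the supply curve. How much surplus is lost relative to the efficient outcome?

18.53

Competitive equilibrium: 161.5 − 2.5q = 83.4 + 6q → q* = 9.1882, p* = 138.5294.
Marginal revenue: MR = 161.5 − 5q. Set MR = MC: 161.5 − 5q = 83.4 + 6q → q_m = 7.1.
Price p_m = 161.5 − 2.5·7.1 = 143.75; MC(q_m) = 83.4 + 6·7.1 = 126.
Competitive q* = 9.1882, so Δq = 2.0882; wedge = 143.75 − 126 = 17.75.
Welfare loss = ½ × 2.0882 × 17.75 = 18.53.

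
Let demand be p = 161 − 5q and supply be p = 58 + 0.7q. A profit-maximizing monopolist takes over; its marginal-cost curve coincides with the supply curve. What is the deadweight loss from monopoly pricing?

203.21

Competitive equilibrium: 161 − 5q = 58 + 0.7q → q* = 18.0702, p* = 70.6491.
Marginal revenue: MR = 161 − 10q. Set MR = MC: 161 − 10q = 58 + 0.7q → q_m = 9.6262.
Price p_m = 161 − 5·9.6262 = 112.869; MC(q_m) = 58 + 0.7·9.6262 = 64.7383.
Competitive q* = 18.0702, so Δq = 8.444; wedge = 112.869 − 64.7383 = 48.1307.
Deadweight loss = ½ × 8.444 × 48.1307 = 203.21.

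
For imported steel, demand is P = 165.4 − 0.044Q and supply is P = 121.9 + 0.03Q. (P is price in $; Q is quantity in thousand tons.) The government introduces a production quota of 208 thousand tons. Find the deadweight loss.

$5338.24 thousand

Competitive equilibrium: 165.4 − 0.044Q = 121.9 + 0.03Q → Q* = 587.8378, P* = 139.5351.
At Q = 208: demand price = 165.4 − 0.044·208 = 156.248; supply price = 121.9 + 0.03·208 = 128.14.
ΔQ = 587.8378 − 208 = 379.8378; wedge = 156.248 − 128.14 = 28.108.
Welfare loss = ½ × 379.8378 × 28.108 = $5338.24 thousand.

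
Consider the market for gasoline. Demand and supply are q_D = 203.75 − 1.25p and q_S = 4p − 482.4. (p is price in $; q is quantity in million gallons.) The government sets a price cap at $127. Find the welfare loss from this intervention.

In inverse form: demand p = 163 − 0.8q, supply p = 120.6 + 0.25q.
Competitive equilibrium: 163 − 0.8q = 120.6 + 0.25q → q* = 40.381, p* = 130.6952.
At the ceiling p = 127, quantity supplied = (127 − 120.6)/0.25 = 25.6.
Willingness to pay at q' = 25.6: 163 − 0.8·25.6 = 142.52.
Δq = 40.381 − 25.6 = 14.781; wedge = 142.52 − 127 = 15.52.
Welfare loss = ½ × 14.781 × 15.52 = $114.70 million.

$114.70 million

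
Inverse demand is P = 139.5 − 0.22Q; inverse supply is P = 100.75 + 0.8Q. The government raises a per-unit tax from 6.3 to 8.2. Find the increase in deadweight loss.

13.50

Competitive equilibrium: 139.5 − 0.22Q = 100.75 + 0.8Q → Q* = 37.9902, P* = 131.1422.
For a per-unit tax t: ΔQ = t/1.02, so DWL = ½·t·(t/1.02) = t²/2.04.
At t = 6.3: DWL = 19.4559. At t = 8.2: DWL = 32.9608.
Increase = 32.9608 − 19.4559 = 13.50.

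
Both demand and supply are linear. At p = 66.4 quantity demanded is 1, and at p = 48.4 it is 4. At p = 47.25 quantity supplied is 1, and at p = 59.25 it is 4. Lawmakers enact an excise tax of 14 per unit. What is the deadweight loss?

9.80

Demand slope = (48.4 − 66.4)/(4 − 1) = −6, so p = 72.4 − 6q.
Supply slope = (59.25 − 47.25)/(4 − 1) = 4, so p = 43.25 + 4q.
Competitive equilibrium: 72.4 − 6q = 43.25 + 4q → q* = 2.915, p* = 54.91.
With the tax, the buyer price exceeds the seller price by 14: (72.4 − 6q) − (43.25 + 4q) = 14 → q' = 1.515.
Δq = 2.915 − 1.515 = 1.4; the wedge equals the tax, 14.
Welfare loss = ½ × 1.4 × 14 = 9.80.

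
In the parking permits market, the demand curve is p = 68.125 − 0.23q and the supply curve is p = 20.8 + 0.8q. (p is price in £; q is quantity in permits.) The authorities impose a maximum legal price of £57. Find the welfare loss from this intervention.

£0.25

Competitive equilibrium: 68.125 − 0.23q = 20.8 + 0.8q → q* = 45.9466, p* = 57.5573.
At the ceiling p = 57, quantity supplied = (57 − 20.8)/0.8 = 45.25.
Willingness to pay at q' = 45.25: 68.125 − 0.23·45.25 = 57.7175.
Δq = 45.9466 − 45.25 = 0.6966; wedge = 57.7175 − 57 = 0.7175.
The triangle = ½ × 0.6966 × 0.7175 = £0.25.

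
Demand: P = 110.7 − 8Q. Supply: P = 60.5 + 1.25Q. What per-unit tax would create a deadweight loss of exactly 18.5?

18.5

Competitive equilibrium: 110.7 − 8Q = 60.5 + 1.25Q → Q* = 5.427, P* = 67.2838.
A tax t gives ΔQ = t/9.25 and wedge t, so DWL = t²/18.5.
t²/18.5 = 18.5 → t² = 342.25 → t = 18.5.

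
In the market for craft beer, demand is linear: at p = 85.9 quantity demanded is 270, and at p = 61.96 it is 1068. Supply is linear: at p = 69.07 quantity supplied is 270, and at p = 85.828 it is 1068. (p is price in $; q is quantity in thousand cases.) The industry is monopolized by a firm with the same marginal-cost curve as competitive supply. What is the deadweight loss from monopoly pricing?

$1259.26 thousand

Demand slope = (61.96 − 85.9)/(1068 − 270) = −0.03, so p = 94 − 0.03q.
Supply slope = (85.828 − 69.07)/(1068 − 270) = 0.021, so p = 63.4 + 0.021q.
Competitive equilibrium: 94 − 0.03q = 63.4 + 0.021q → q* = 600, p* = 76.
Marginal revenue: MR = 94 − 0.06q. Set MR = MC: 94 − 0.06q = 63.4 + 0.021q → q_m = 377.77778.
Price p_m = 94 − 0.03·377.77778 = 82.66667; MC(q_m) = 63.4 + 0.021·377.77778 = 71.33333.
Competitive q* = 600, so Δq = 222.22222; wedge = 82.66667 − 71.33333 = 11.33334.
The triangle = ½ × 222.22222 × 11.33334 = $1259.26 thousand.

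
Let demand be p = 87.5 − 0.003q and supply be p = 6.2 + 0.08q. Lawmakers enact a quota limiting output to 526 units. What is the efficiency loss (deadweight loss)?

Competitive equilibrium: 87.5 − 0.003q = 6.2 + 0.08q → q* = 979.5181, p* = 84.5614.
At q = 526: demand price = 87.5 − 0.003·526 = 85.922; supply price = 6.2 + 0.08·526 = 48.28.
Δq = 979.5181 − 526 = 453.5181; wedge = 85.922 − 48.28 = 37.642.
Deadweight loss = ½ × 453.5181 × 37.642 = 8535.66.

8535.66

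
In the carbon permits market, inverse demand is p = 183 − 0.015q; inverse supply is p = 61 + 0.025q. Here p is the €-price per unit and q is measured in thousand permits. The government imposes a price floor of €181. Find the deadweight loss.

Competitive equilibrium: 183 − 0.015q = 61 + 0.025q → q* = 3050, p* = 137.25.
At the floor p = 181, quantity demanded = (183 − 181)/0.015 = 133.33333.
Sellers' marginal cost at q' = 133.33333: 61 + 0.025·133.33333 = 64.33333.
Δq = 3050 − 133.33333 = 2916.66667; wedge = 181 − 64.33333 = 116.66667.
The triangle = ½ × 2916.66667 × 116.66667 = €170138.89 thousand.

€170138.89 thousand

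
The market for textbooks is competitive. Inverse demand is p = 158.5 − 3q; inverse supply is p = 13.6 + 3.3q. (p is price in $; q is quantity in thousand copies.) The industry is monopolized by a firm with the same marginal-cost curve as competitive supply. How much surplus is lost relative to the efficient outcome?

$173.40 thousand

Competitive equilibrium: 158.5 − 3q = 13.6 + 3.3q → q* = 23, p* = 89.5.
Marginal revenue: MR = 158.5 − 6q. Set MR = MC: 158.5 − 6q = 13.6 + 3.3q → q_m = 15.5806.
Price p_m = 158.5 − 3·15.5806 = 111.7582; MC(q_m) = 13.6 + 3.3·15.5806 = 65.016.
Competitive q* = 23, so Δq = 7.4194; wedge = 111.7582 − 65.016 = 46.7422.
Deadweight loss = ½ × 7.4194 × 46.7422 = $173.40 thousand.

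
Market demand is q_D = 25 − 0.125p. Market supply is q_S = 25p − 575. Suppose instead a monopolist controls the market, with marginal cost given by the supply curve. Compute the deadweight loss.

484.65

In inverse form: demand p = 200 − 8q, supply p = 23 + 0.04q.
Competitive equilibrium: 200 − 8q = 23 + 0.04q → q* = 22.0149, p* = 23.8806.
Marginal revenue: MR = 200 − 16q. Set MR = MC: 200 − 16q = 23 + 0.04q → q_m = 11.0349.
Price p_m = 200 − 8·11.0349 = 111.7208; MC(q_m) = 23 + 0.04·11.0349 = 23.4414.
Competitive q* = 22.0149, so Δq = 10.98; wedge = 111.7208 − 23.4414 = 88.2794.
Deadweight loss = ½ × 10.98 × 88.2794 = 484.65.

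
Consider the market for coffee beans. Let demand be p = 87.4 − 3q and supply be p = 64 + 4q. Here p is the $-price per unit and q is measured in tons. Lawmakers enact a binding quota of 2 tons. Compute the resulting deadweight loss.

$6.31

Competitive equilibrium: 87.4 − 3q = 64 + 4q → q* = 3.3429, p* = 77.3714.
At q = 2: demand price = 87.4 − 3·2 = 81.4; supply price = 64 + 4·2 = 72.
Δq = 3.3429 − 2 = 1.3429; wedge = 81.4 − 72 = 9.4.
DWL = ½ × 1.3429 × 9.4 = $6.31.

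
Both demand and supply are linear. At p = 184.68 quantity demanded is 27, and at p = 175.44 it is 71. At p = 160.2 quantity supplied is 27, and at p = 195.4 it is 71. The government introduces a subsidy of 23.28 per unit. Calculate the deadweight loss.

Demand slope = (175.44 − 184.68)/(71 − 27) = −0.21, so p = 190.35 − 0.21q.
Supply slope = (195.4 − 160.2)/(71 − 27) = 0.8, so p = 138.6 + 0.8q.
Competitive equilibrium: 190.35 − 0.21q = 138.6 + 0.8q → q* = 51.2376, p* = 179.5901.
The subsidy lowers effective supply by 23.28: p = 115.32 + 0.8q.
New quantity: 190.35 − 0.21q = 115.32 + 0.8q → q' = 74.2871.
Overproduction Δq = 74.2871 − 51.2376 = 23.0495; wedge = subsidy = 23.28.
Deadweight loss = ½ × 23.0495 × 23.28 = 268.30.

268.30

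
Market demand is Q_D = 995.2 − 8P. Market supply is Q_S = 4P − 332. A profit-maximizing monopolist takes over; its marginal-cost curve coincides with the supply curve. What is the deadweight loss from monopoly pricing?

142.83

In inverse form: demand P = 124.4 − 0.125Q, supply P = 83 + 0.25Q.
Competitive equilibrium: 124.4 − 0.125Q = 83 + 0.25Q → Q* = 110.4, P* = 110.6.
Marginal revenue: MR = 124.4 − 0.25Q. Set MR = MC: 124.4 − 0.25Q = 83 + 0.25Q → Q_m = 82.8.
Price P_m = 124.4 − 0.125·82.8 = 114.05; MC(Q_m) = 83 + 0.25·82.8 = 103.7.
Competitive Q* = 110.4, so ΔQ = 27.6; wedge = 114.05 − 103.7 = 10.35.
Deadweight loss = ½ × 27.6 × 10.35 = 142.83.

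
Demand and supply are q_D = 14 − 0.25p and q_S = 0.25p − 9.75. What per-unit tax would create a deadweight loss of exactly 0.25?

2

In inverse form: demand p = 56 − 4q, supply p = 39 + 4q.
Competitive equilibrium: 56 − 4q = 39 + 4q → q* = 2.125, p* = 47.5.
A tax t gives Δq = t/8 and wedge t, so DWL = t²/16.
t²/16 = 0.25 → t² = 4 → t = 2.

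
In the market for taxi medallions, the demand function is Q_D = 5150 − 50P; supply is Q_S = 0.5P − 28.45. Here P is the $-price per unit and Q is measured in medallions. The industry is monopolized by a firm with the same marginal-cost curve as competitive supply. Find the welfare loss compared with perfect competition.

$0.05

In inverse form: demand P = 103 − 0.02Q, supply P = 56.9 + 2Q.
Competitive equilibrium: 103 − 0.02Q = 56.9 + 2Q → Q* = 22.8218, P* = 102.5436.
Marginal revenue: MR = 103 − 0.04Q. Set MR = MC: 103 − 0.04Q = 56.9 + 2Q → Q_m = 22.598.
Price P_m = 103 − 0.02·22.598 = 102.548; MC(Q_m) = 56.9 + 2·22.598 = 102.096.
Competitive Q* = 22.8218, so ΔQ = 0.2238; wedge = 102.548 − 102.096 = 0.452.
Deadweight loss = ½ × 0.2238 × 0.452 = $0.05.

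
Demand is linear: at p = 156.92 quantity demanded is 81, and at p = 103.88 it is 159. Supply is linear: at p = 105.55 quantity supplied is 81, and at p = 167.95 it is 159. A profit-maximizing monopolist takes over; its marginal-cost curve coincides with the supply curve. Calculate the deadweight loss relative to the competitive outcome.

Demand slope = (103.88 − 156.92)/(159 − 81) = −0.68, so p = 212 − 0.68q.
Supply slope = (167.95 − 105.55)/(159 − 81) = 0.8, so p = 40.75 + 0.8q.
Competitive equilibrium: 212 − 0.68q = 40.75 + 0.8q → q* = 115.7095, p* = 133.3176.
Marginal revenue: MR = 212 − 1.36q. Set MR = MC: 212 − 1.36q = 40.75 + 0.8q → q_m = 79.2824.
Price p_m = 212 − 0.68·79.2824 = 158.088; MC(q_m) = 40.75 + 0.8·79.2824 = 104.1759.
Competitive q* = 115.7095, so Δq = 36.4271; wedge = 158.088 − 104.1759 = 53.9121.
Deadweight loss = ½ × 36.4271 × 53.9121 = 981.93.

981.93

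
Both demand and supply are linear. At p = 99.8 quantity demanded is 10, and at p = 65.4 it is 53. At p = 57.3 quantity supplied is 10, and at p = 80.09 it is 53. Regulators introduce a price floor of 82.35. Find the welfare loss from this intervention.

68.41

Demand slope = (65.4 − 99.8)/(53 − 10) = −0.8, so p = 107.8 − 0.8q.
Supply slope = (80.09 − 57.3)/(53 − 10) = 0.53, so p = 52 + 0.53q.
Competitive equilibrium: 107.8 − 0.8q = 52 + 0.53q → q* = 41.9549, p* = 74.2361.
At the floor p = 82.35, quantity demanded = (107.8 − 82.35)/0.8 = 31.8125.
Sellers' marginal cost at q' = 31.8125: 52 + 0.53·31.8125 = 68.8606.
Δq = 41.9549 − 31.8125 = 10.1424; wedge = 82.35 − 68.8606 = 13.4894.
Welfare loss = ½ × 10.1424 × 13.4894 = 68.41.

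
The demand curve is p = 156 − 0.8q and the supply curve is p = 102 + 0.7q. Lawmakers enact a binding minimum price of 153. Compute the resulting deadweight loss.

780.05

Competitive equilibrium: 156 − 0.8q = 102 + 0.7q → q* = 36, p* = 127.2.
At the floor p = 153, quantity demanded = (156 − 153)/0.8 = 3.75.
Sellers' marginal cost at q' = 3.75: 102 + 0.7·3.75 = 104.625.
Δq = 36 − 3.75 = 32.25; wedge = 153 − 104.625 = 48.375.
The triangle = ½ × 32.25 × 48.375 = 780.05.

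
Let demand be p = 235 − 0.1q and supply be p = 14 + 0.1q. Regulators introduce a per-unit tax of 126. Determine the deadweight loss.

39690

Competitive equilibrium: 235 − 0.1q = 14 + 0.1q → q* = 1105, p* = 124.5.
With the tax, the buyer price exceeds the seller price by 126: (235 − 0.1q) − (14 + 0.1q) = 126 → q' = 475.
Δq = 1105 − 475 = 630; the wedge equals the tax, 126.
Welfare loss = ½ × 630 × 126 = 39690.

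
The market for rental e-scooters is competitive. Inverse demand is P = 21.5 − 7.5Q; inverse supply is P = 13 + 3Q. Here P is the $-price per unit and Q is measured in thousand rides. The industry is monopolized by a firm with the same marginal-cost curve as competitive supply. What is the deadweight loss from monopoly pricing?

$0.60 thousand

Competitive equilibrium: 21.5 − 7.5Q = 13 + 3Q → Q* = 0.8095, P* = 15.4286.
Marginal revenue: MR = 21.5 − 15Q. Set MR = MC: 21.5 − 15Q = 13 + 3Q → Q_m = 0.4722.
Price P_m = 21.5 − 7.5·0.4722 = 17.9585; MC(Q_m) = 13 + 3·0.4722 = 14.4166.
Competitive Q* = 0.8095, so ΔQ = 0.3373; wedge = 17.9585 − 14.4166 = 3.5419.
Welfare loss = ½ × 0.3373 × 3.5419 = $0.60 thousand.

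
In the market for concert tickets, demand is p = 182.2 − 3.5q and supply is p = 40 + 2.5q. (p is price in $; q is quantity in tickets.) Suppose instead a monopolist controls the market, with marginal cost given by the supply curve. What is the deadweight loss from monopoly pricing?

$228.72

Competitive equilibrium: 182.2 − 3.5q = 40 + 2.5q → q* = 23.7, p* = 99.25.
Marginal revenue: MR = 182.2 − 7q. Set MR = MC: 182.2 − 7q = 40 + 2.5q → q_m = 14.9684.
Price p_m = 182.2 − 3.5·14.9684 = 129.8106; MC(q_m) = 40 + 2.5·14.9684 = 77.421.
Competitive q* = 23.7, so Δq = 8.7316; wedge = 129.8106 − 77.421 = 52.3896.
Welfare loss = ½ × 8.7316 × 52.3896 = $228.72.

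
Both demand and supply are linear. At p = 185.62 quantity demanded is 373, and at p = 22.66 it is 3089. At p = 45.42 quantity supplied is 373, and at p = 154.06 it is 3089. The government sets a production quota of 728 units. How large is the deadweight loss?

Demand slope = (22.66 − 185.62)/(3089 − 373) = −0.06, so p = 208 − 0.06q.
Supply slope = (154.06 − 45.42)/(3089 − 373) = 0.04, so p = 30.5 + 0.04q.
Competitive equilibrium: 208 − 0.06q = 30.5 + 0.04q → q* = 1775, p* = 101.5.
At q = 728: demand price = 208 − 0.06·728 = 164.32; supply price = 30.5 + 0.04·728 = 59.62.
Δq = 1775 − 728 = 1047; wedge = 164.32 − 59.62 = 104.7.
DWL = ½ × 1047 × 104.7 = 54810.45.

54810.45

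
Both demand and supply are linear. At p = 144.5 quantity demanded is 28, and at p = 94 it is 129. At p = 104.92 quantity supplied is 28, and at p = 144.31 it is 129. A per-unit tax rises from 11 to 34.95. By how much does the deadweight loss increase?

618.26

Demand slope = (94 − 144.5)/(129 − 28) = −0.5, so p = 158.5 − 0.5q.
Supply slope = (144.31 − 104.92)/(129 − 28) = 0.39, so p = 94 + 0.39q.
Competitive equilibrium: 158.5 − 0.5q = 94 + 0.39q → q* = 72.4719, p* = 122.264.
For a per-unit tax t: Δq = t/0.89, so DWL = ½·t·(t/0.89) = t²/1.78.
At t = 11: DWL = 67.978. At t = 34.95: DWL = 686.237.
Increase = 686.237 − 67.978 = 618.26.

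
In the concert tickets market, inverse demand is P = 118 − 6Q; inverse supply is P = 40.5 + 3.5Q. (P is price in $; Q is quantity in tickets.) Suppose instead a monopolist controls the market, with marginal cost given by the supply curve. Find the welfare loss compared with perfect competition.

Competitive equilibrium: 118 − 6Q = 40.5 + 3.5Q → Q* = 8.1579, P* = 69.0526.
Marginal revenue: MR = 118 − 12Q. Set MR = MC: 118 − 12Q = 40.5 + 3.5Q → Q_m = 5.
Price P_m = 118 − 6·5 = 88; MC(Q_m) = 40.5 + 3.5·5 = 58.
Competitive Q* = 8.1579, so ΔQ = 3.1579; wedge = 88 − 58 = 30.
Welfare loss = ½ × 3.1579 × 30 = $47.37.

$47.37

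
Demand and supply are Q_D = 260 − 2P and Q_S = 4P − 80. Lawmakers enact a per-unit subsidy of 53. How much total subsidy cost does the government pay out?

11518.67

In inverse form: demand P = 130 − 0.5Q, supply P = 20 + 0.25Q.
Competitive equilibrium: 130 − 0.5Q = 20 + 0.25Q → Q* = 146.66667, P* = 56.66667.
The subsidy lowers effective supply by 53: P = 0.25Q − 33.
New quantity: 130 − 0.5Q = 0.25Q − 33 → Q' = 217.33333.
Total subsidy cost = 53 × 217.33333 = 11518.67.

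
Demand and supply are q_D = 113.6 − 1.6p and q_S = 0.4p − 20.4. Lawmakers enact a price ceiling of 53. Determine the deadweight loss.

49

In inverse form: demand p = 71 − 0.625q, supply p = 51 + 2.5q.
Competitive equilibrium: 71 − 0.625q = 51 + 2.5q → q* = 6.4, p* = 67.
At the ceiling p = 53, quantity supplied = (53 − 51)/2.5 = 0.8.
Willingness to pay at q' = 0.8: 71 − 0.625·0.8 = 70.5.
Δq = 6.4 − 0.8 = 5.6; wedge = 70.5 − 53 = 17.5.
DWL = ½ × 5.6 × 17.5 = 49.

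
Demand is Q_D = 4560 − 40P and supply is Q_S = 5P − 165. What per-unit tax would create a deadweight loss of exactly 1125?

22.5

In inverse form: demand P = 114 − 0.025Q, supply P = 33 + 0.2Q.
Competitive equilibrium: 114 − 0.025Q = 33 + 0.2Q → Q* = 360, P* = 105.
A tax t gives ΔQ = t/0.225 and wedge t, so DWL = t²/0.45.
t²/0.45 = 1125 → t² = 506.25 → t = 22.5.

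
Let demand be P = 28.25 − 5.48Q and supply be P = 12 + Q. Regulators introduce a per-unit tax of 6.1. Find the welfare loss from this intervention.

Competitive equilibrium: 28.25 − 5.48Q = 12 + Q → Q* = 2.5077, P* = 14.5077.
With the tax, the buyer price exceeds the seller price by 6.1: (28.25 − 5.48Q) − (12 + Q) = 6.1 → Q' = 1.5664.
ΔQ = 2.5077 − 1.5664 = 0.9413; the wedge equals the tax, 6.1.
Deadweight loss = ½ × 0.9413 × 6.1 = 2.87.

2.87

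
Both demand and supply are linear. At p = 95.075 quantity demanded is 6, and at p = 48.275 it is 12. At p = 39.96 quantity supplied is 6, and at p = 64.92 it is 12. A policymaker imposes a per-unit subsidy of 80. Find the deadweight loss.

267.56

Demand slope = (48.275 − 95.075)/(12 − 6) = −7.8, so p = 141.875 − 7.8q.
Supply slope = (64.92 − 39.96)/(12 − 6) = 4.16, so p = 15 + 4.16q.
Competitive equilibrium: 141.875 − 7.8q = 15 + 4.16q → q* = 10.6083, p* = 59.1304.
The subsidy lowers effective supply by 80: p = 4.16q − 65.
New quantity: 141.875 − 7.8q = 4.16q − 65 → q' = 17.2972.
Overproduction Δq = 17.2972 − 10.6083 = 6.6889; wedge = subsidy = 80.
DWL = ½ × 6.6889 × 80 = 267.56.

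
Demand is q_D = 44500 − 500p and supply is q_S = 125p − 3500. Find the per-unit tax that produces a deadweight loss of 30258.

24.6

In inverse form: demand p = 89 − 0.002q, supply p = 28 + 0.008q.
Competitive equilibrium: 89 − 0.002q = 28 + 0.008q → q* = 6100, p* = 76.8.
A tax t gives Δq = t/0.01 and wedge t, so DWL = t²/0.02.
t²/0.02 = 30258 → t² = 605.16 → t = 24.6.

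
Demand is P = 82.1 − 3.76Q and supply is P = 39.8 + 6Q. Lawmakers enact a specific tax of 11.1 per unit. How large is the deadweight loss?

Competitive equilibrium: 82.1 − 3.76Q = 39.8 + 6Q → Q* = 4.334, P* = 65.8041.
With the tax, the buyer price exceeds the seller price by 11.1: (82.1 − 3.76Q) − (39.8 + 6Q) = 11.1 → Q' = 3.1967.
ΔQ = 4.334 − 3.1967 = 1.1373; the wedge equals the tax, 11.1.
Welfare loss = ½ × 1.1373 × 11.1 = 6.31.

6.31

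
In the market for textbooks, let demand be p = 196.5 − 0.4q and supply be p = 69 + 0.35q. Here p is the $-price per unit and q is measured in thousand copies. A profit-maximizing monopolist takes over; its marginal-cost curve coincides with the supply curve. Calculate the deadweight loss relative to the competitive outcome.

Competitive equilibrium: 196.5 − 0.4q = 69 + 0.35q → q* = 170, p* = 128.5.
Marginal revenue: MR = 196.5 − 0.8q. Set MR = MC: 196.5 − 0.8q = 69 + 0.35q → q_m = 110.8696.
Price p_m = 196.5 − 0.4·110.8696 = 152.1522; MC(q_m) = 69 + 0.35·110.8696 = 107.8044.
Competitive q* = 170, so Δq = 59.1304; wedge = 152.1522 − 107.8044 = 44.3478.
Welfare loss = ½ × 59.1304 × 44.3478 = $1311.15 thousand.

$1311.15 thousand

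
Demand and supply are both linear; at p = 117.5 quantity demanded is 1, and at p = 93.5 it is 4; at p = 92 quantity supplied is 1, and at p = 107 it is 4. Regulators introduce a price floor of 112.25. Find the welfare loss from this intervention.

Demand slope = (93.5 − 117.5)/(4 − 1) = −8, so p = 125.5 − 8q.
Supply slope = (107 − 92)/(4 − 1) = 5, so p = 87 + 5q.
Competitive equilibrium: 125.5 − 8q = 87 + 5q → q* = 2.9615, p* = 101.8077.
At the floor p = 112.25, quantity demanded = (125.5 − 112.25)/8 = 1.6563.
Sellers' marginal cost at q' = 1.6563: 87 + 5·1.6563 = 95.2815.
Δq = 2.9615 − 1.6563 = 1.3052; wedge = 112.25 − 95.2815 = 16.9685.
Deadweight loss = ½ × 1.3052 × 16.9685 = 11.07.

11.07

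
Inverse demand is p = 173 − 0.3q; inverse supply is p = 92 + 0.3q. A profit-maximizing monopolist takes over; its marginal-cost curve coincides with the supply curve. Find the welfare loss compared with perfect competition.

Competitive equilibrium: 173 − 0.3q = 92 + 0.3q → q* = 135, p* = 132.5.
Marginal revenue: MR = 173 − 0.6q. Set MR = MC: 173 − 0.6q = 92 + 0.3q → q_m = 90.
Price p_m = 173 − 0.3·90 = 146; MC(q_m) = 92 + 0.3·90 = 119.
Competitive q* = 135, so Δq = 45; wedge = 146 − 119 = 27.
DWL = ½ × 45 × 27 = 607.50.

607.50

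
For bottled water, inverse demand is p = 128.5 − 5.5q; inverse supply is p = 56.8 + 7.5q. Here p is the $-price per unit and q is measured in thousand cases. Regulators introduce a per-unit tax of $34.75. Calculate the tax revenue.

Competitive equilibrium: 128.5 − 5.5q = 56.8 + 7.5q → q* = 5.5154, p* = 98.1654.
With the tax, the buyer price exceeds the seller price by 34.75: (128.5 − 5.5q) − (56.8 + 7.5q) = 34.75 → q' = 2.8423.
Tax revenue = 34.75 × 2.8423 = $98.77 thousand.

$98.77 thousand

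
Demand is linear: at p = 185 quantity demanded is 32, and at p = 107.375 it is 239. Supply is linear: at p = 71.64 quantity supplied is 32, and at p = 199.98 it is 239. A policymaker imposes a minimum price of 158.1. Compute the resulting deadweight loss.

885.81

Demand slope = (107.375 − 185)/(239 − 32) = −0.375, so p = 197 − 0.375q.
Supply slope = (199.98 − 71.64)/(239 − 32) = 0.62, so p = 51.8 + 0.62q.
Competitive equilibrium: 197 − 0.375q = 51.8 + 0.62q → q* = 145.9296, p* = 142.2764.
At the floor p = 158.1, quantity demanded = (197 − 158.1)/0.375 = 103.7333.
Sellers' marginal cost at q' = 103.7333: 51.8 + 0.62·103.7333 = 116.1146.
Δq = 145.9296 − 103.7333 = 42.1963; wedge = 158.1 − 116.1146 = 41.9854.
The triangle = ½ × 42.1963 × 41.9854 = 885.81.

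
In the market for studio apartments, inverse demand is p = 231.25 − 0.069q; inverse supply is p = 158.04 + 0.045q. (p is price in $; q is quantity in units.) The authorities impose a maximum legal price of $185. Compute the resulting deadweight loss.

Competitive equilibrium: 231.25 − 0.069q = 158.04 + 0.045q → q* = 642.193, p* = 186.9387.
At the ceiling p = 185, quantity supplied = (185 − 158.04)/0.045 = 599.1111.
Willingness to pay at q' = 599.1111: 231.25 − 0.069·599.1111 = 189.9113.
Δq = 642.193 − 599.1111 = 43.0819; wedge = 189.9113 − 185 = 4.9113.
Welfare loss = ½ × 43.0819 × 4.9113 = $105.79.

$105.79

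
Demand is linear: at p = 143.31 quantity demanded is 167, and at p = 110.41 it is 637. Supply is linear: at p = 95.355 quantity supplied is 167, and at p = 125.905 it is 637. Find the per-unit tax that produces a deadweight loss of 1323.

Demand slope = (110.41 − 143.31)/(637 − 167) = −0.07, so p = 155 − 0.07q.
Supply slope = (125.905 − 95.355)/(637 − 167) = 0.065, so p = 84.5 + 0.065q.
Competitive equilibrium: 155 − 0.07q = 84.5 + 0.065q → q* = 522.2222, p* = 118.4444.
A tax t gives Δq = t/0.135 and wedge t, so DWL = t²/0.27.
t²/0.27 = 1323 → t² = 357.21 → t = 18.9.

18.9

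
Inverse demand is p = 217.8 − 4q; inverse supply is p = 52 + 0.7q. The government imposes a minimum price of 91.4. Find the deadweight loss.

Competitive equilibrium: 217.8 − 4q = 52 + 0.7q → q* = 35.2766, p* = 76.6936.
At the floor p = 91.4, quantity demanded = (217.8 − 91.4)/4 = 31.6.
Sellers' marginal cost at q' = 31.6: 52 + 0.7·31.6 = 74.12.
Δq = 35.2766 − 31.6 = 3.6766; wedge = 91.4 − 74.12 = 17.28.
The triangle = ½ × 3.6766 × 17.28 = 31.77.

31.77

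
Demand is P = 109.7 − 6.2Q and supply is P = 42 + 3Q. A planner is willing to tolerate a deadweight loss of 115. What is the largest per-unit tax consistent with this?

Competitive equilibrium: 109.7 − 6.2Q = 42 + 3Q → Q* = 7.3587, P* = 64.0761.
A tax t gives ΔQ = t/9.2 and wedge t, so DWL = t²/18.4.
t²/18.4 = 115 → t² = 2116 → t = 46.

46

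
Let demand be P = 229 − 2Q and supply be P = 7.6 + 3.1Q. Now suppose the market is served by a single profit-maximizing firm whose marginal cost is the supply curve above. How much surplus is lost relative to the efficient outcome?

Competitive equilibrium: 229 − 2Q = 7.6 + 3.1Q → Q* = 43.4118, P* = 142.1765.
Marginal revenue: MR = 229 − 4Q. Set MR = MC: 229 − 4Q = 7.6 + 3.1Q → Q_m = 31.1831.
Price P_m = 229 − 2·31.1831 = 166.6338; MC(Q_m) = 7.6 + 3.1·31.1831 = 104.2676.
Competitive Q* = 43.4118, so ΔQ = 12.2287; wedge = 166.6338 − 104.2676 = 62.3662.
Welfare loss = ½ × 12.2287 × 62.3662 = 381.33.

381.33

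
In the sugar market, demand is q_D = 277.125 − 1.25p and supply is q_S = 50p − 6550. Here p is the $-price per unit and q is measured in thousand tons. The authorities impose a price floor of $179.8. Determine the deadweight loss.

In inverse form: demand p = 221.7 − 0.8q, supply p = 131 + 0.02q.
Competitive equilibrium: 221.7 − 0.8q = 131 + 0.02q → q* = 110.6098, p* = 133.2122.
At the floor p = 179.8, quantity demanded = (221.7 − 179.8)/0.8 = 52.375.
Sellers' marginal cost at q' = 52.375: 131 + 0.02·52.375 = 132.0475.
Δq = 110.6098 − 52.375 = 58.2348; wedge = 179.8 − 132.0475 = 47.7525.
DWL = ½ × 58.2348 × 47.7525 = $1390.43 thousand.

$1390.43 thousand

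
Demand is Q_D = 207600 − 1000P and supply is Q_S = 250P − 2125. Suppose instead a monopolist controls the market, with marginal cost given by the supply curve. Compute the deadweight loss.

110113.36

In inverse form: demand P = 207.6 − 0.001Q, supply P = 8.5 + 0.004Q.
Competitive equilibrium: 207.6 − 0.001Q = 8.5 + 0.004Q → Q* = 39820, P* = 167.78.
Marginal revenue: MR = 207.6 − 0.002Q. Set MR = MC: 207.6 − 0.002Q = 8.5 + 0.004Q → Q_m = 33183.333333.
Price P_m = 207.6 − 0.001·33183.333333 = 174.416667; MC(Q_m) = 8.5 + 0.004·33183.333333 = 141.233333.
Competitive Q* = 39820, so ΔQ = 6636.666667; wedge = 174.416667 − 141.233333 = 33.183334.
DWL = ½ × 6636.666667 × 33.183334 = 110113.36.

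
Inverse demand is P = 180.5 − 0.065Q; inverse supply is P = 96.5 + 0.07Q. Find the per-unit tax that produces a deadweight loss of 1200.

Competitive equilibrium: 180.5 − 0.065Q = 96.5 + 0.07Q → Q* = 622.2222, P* = 140.0556.
A tax t gives ΔQ = t/0.135 and wedge t, so DWL = t²/0.27.
t²/0.27 = 1200 → t² = 324 → t = 18.

18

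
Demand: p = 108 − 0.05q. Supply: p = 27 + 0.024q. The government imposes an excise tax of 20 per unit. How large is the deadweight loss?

Competitive equilibrium: 108 − 0.05q = 27 + 0.024q → q* = 1094.5946, p* = 53.2703.
With the tax, the buyer price exceeds the seller price by 20: (108 − 0.05q) − (27 + 0.024q) = 20 → q' = 824.3243.
Δq = 1094.5946 − 824.3243 = 270.2703; the wedge equals the tax, 20.
DWL = ½ × 270.2703 × 20 = 2702.70.

2702.70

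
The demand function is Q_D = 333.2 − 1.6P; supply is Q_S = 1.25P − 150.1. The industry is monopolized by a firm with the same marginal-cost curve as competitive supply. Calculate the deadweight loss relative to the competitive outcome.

253.54

In inverse form: demand P = 208.25 − 0.625Q, supply P = 120.08 + 0.8Q.
Competitive equilibrium: 208.25 − 0.625Q = 120.08 + 0.8Q → Q* = 61.8737, P* = 169.5789.
Marginal revenue: MR = 208.25 − 1.25Q. Set MR = MC: 208.25 − 1.25Q = 120.08 + 0.8Q → Q_m = 43.0098.
Price P_m = 208.25 − 0.625·43.0098 = 181.3689; MC(Q_m) = 120.08 + 0.8·43.0098 = 154.4878.
Competitive Q* = 61.8737, so ΔQ = 18.8639; wedge = 181.3689 − 154.4878 = 26.8811.
The triangle = ½ × 18.8639 × 26.8811 = 253.54.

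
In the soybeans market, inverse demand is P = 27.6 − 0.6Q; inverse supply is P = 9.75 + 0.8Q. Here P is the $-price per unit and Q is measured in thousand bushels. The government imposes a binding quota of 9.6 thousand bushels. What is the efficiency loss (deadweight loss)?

$6.95 thousand

Competitive equilibrium: 27.6 − 0.6Q = 9.75 + 0.8Q → Q* = 12.75, P* = 19.95.
At Q = 9.6: demand price = 27.6 − 0.6·9.6 = 21.84; supply price = 9.75 + 0.8·9.6 = 17.43.
ΔQ = 12.75 − 9.6 = 3.15; wedge = 21.84 − 17.43 = 4.41.
Deadweight loss = ½ × 3.15 × 4.41 = $6.95 thousand.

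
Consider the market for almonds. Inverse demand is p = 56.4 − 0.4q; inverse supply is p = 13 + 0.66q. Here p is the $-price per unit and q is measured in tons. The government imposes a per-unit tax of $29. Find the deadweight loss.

Competitive equilibrium: 56.4 − 0.4q = 13 + 0.66q → q* = 40.9434, p* = 40.0226.
With the tax, the buyer price exceeds the seller price by 29: (56.4 − 0.4q) − (13 + 0.66q) = 29 → q' = 13.5849.
Δq = 40.9434 − 13.5849 = 27.3585; the wedge equals the tax, 29.
Deadweight loss = ½ × 27.3585 × 29 = $396.70.

$396.70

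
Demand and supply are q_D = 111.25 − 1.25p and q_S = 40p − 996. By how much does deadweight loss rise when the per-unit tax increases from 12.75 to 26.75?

335.15

In inverse form: demand p = 89 − 0.8q, supply p = 24.9 + 0.025q.
Competitive equilibrium: 89 − 0.8q = 24.9 + 0.025q → q* = 77.697, p* = 26.8424.
For a per-unit tax t: Δq = t/0.825, so DWL = ½·t·(t/0.825) = t²/1.65.
At t = 12.75: DWL = 98.523. At t = 26.75: DWL = 433.674.
Increase = 433.674 − 98.523 = 335.15.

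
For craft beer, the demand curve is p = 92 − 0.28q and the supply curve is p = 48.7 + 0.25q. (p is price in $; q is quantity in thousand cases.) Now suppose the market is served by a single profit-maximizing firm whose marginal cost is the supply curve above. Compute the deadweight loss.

Competitive equilibrium: 92 − 0.28q = 48.7 + 0.25q → q* = 81.6981, p* = 69.1245.
Marginal revenue: MR = 92 − 0.56q. Set MR = MC: 92 − 0.56q = 48.7 + 0.25q → q_m = 53.4568.
Price p_m = 92 − 0.28·53.4568 = 77.0321; MC(q_m) = 48.7 + 0.25·53.4568 = 62.0642.
Competitive q* = 81.6981, so Δq = 28.2413; wedge = 77.0321 − 62.0642 = 14.9679.
Welfare loss = ½ × 28.2413 × 14.9679 = $211.36 thousand.

$211.36 thousand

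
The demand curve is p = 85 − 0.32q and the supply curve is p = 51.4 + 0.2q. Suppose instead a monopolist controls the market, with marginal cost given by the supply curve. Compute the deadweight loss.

157.54

Competitive equilibrium: 85 − 0.32q = 51.4 + 0.2q → q* = 64.6154, p* = 64.3231.
Marginal revenue: MR = 85 − 0.64q. Set MR = MC: 85 − 0.64q = 51.4 + 0.2q → q_m = 40.
Price p_m = 85 − 0.32·40 = 72.2; MC(q_m) = 51.4 + 0.2·40 = 59.4.
Competitive q* = 64.6154, so Δq = 24.6154; wedge = 72.2 − 59.4 = 12.8.
DWL = ½ × 24.6154 × 12.8 = 157.54.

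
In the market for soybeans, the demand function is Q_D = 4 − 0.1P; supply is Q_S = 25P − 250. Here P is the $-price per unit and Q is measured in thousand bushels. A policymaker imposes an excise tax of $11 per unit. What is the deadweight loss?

$6.03 thousand

In inverse form: demand P = 40 − 10Q, supply P = 10 + 0.04Q.
Competitive equilibrium: 40 − 10Q = 10 + 0.04Q → Q* = 2.988, P* = 10.1195.
With the tax, the buyer price exceeds the seller price by 11: (40 − 10Q) − (10 + 0.04Q) = 11 → Q' = 1.8924.
ΔQ = 2.988 − 1.8924 = 1.0956; the wedge equals the tax, 11.
Deadweight loss = ½ × 1.0956 × 11 = $6.03 thousand.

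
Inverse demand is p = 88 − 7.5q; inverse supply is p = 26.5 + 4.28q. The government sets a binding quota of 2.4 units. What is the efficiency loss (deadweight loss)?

46.86

Competitive equilibrium: 88 − 7.5q = 26.5 + 4.28q → q* = 5.2207, p* = 48.8447.
At q = 2.4: demand price = 88 − 7.5·2.4 = 70; supply price = 26.5 + 4.28·2.4 = 36.772.
Δq = 5.2207 − 2.4 = 2.8207; wedge = 70 − 36.772 = 33.228.
Welfare loss = ½ × 2.8207 × 33.228 = 46.86.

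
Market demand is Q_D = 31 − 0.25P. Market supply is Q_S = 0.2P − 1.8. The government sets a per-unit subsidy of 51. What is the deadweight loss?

144.50

In inverse form: demand P = 124 − 4Q, supply P = 9 + 5Q.
Competitive equilibrium: 124 − 4Q = 9 + 5Q → Q* = 12.7778, P* = 72.8889.
The subsidy lowers effective supply by 51: P = 5Q − 42.
New quantity: 124 − 4Q = 5Q − 42 → Q' = 18.4444.
Overproduction ΔQ = 18.4444 − 12.7778 = 5.6666; wedge = subsidy = 51.
The triangle = ½ × 5.6666 × 51 = 144.50.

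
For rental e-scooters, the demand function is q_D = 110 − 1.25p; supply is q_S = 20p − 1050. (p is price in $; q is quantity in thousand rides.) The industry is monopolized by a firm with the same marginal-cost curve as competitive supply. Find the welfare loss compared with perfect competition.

$174.27 thousand

In inverse form: demand p = 88 − 0.8q, supply p = 52.5 + 0.05q.
Competitive equilibrium: 88 − 0.8q = 52.5 + 0.05q → q* = 41.7647, p* = 54.5882.
Marginal revenue: MR = 88 − 1.6q. Set MR = MC: 88 − 1.6q = 52.5 + 0.05q → q_m = 21.5152.
Price p_m = 88 − 0.8·21.5152 = 70.7878; MC(q_m) = 52.5 + 0.05·21.5152 = 53.5758.
Competitive q* = 41.7647, so Δq = 20.2495; wedge = 70.7878 − 53.5758 = 17.212.
Welfare loss = ½ × 20.2495 × 17.212 = $174.27 thousand.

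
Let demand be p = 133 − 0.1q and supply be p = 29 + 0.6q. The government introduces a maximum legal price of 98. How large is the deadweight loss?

394.46

Competitive equilibrium: 133 − 0.1q = 29 + 0.6q → q* = 148.5714, p* = 118.1429.
At the ceiling p = 98, quantity supplied = (98 − 29)/0.6 = 115.
Willingness to pay at q' = 115: 133 − 0.1·115 = 121.5.
Δq = 148.5714 − 115 = 33.5714; wedge = 121.5 − 98 = 23.5.
The triangle = ½ × 33.5714 × 23.5 = 394.46.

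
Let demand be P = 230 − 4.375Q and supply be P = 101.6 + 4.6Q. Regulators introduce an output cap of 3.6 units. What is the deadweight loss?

514.39

Competitive equilibrium: 230 − 4.375Q = 101.6 + 4.6Q → Q* = 14.3064, P* = 167.4095.
At Q = 3.6: demand price = 230 − 4.375·3.6 = 214.25; supply price = 101.6 + 4.6·3.6 = 118.16.
ΔQ = 14.3064 − 3.6 = 10.7064; wedge = 214.25 − 118.16 = 96.09.
The triangle = ½ × 10.7064 × 96.09 = 514.39.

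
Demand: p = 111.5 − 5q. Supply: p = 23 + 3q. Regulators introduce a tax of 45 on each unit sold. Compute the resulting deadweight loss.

Competitive equilibrium: 111.5 − 5q = 23 + 3q → q* = 11.0625, p* = 56.1875.
With the tax, the buyer price exceeds the seller price by 45: (111.5 − 5q) − (23 + 3q) = 45 → q' = 5.4375.
Δq = 11.0625 − 5.4375 = 5.625; the wedge equals the tax, 45.
Deadweight loss = ½ × 5.625 × 45 = 126.56.

126.56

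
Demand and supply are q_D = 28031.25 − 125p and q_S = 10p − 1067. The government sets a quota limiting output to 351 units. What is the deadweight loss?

In inverse form: demand p = 224.25 − 0.008q, supply p = 106.7 + 0.1q.
Competitive equilibrium: 224.25 − 0.008q = 106.7 + 0.1q → q* = 1088.4259, p* = 215.5426.
At q = 351: demand price = 224.25 − 0.008·351 = 221.442; supply price = 106.7 + 0.1·351 = 141.8.
Δq = 1088.4259 − 351 = 737.4259; wedge = 221.442 − 141.8 = 79.642.
Welfare loss = ½ × 737.4259 × 79.642 = 29365.04.

29365.04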